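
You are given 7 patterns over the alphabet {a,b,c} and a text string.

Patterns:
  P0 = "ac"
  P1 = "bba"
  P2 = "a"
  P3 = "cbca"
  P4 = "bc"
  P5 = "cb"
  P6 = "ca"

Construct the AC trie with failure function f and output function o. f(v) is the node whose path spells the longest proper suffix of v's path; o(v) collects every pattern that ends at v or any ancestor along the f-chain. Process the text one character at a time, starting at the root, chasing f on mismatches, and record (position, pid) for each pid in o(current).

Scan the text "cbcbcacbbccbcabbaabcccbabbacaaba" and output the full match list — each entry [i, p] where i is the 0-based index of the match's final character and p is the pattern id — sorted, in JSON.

Construct AC machine:
Trie nodes:
  0='ε' goto a→1 b→3 c→6
  1='a' goto c→2  ←P2
  2='ac' goto ·  ←P0
  3='b' goto b→4 c→10
  4='bb' goto a→5
  5='bba' goto ·  ←P1
  6='c' goto a→11 b→7
  7='cb' goto c→8  ←P5
  8='cbc' goto a→9
  9='cbca' goto ·  ←P3
  10='bc' goto ·  ←P4
  11='ca' goto ·  ←P6

Failure links (BFS by depth):
  n1('a'): parent n0 fail=0; on 'a' 0 → fail=0;  out {2}∪∅={2}
  n3('b'): parent n0 fail=0; on 'b' 0 → fail=0;  out ∅∪∅=∅
  n6('c'): parent n0 fail=0; on 'c' 0 → fail=0;  out ∅∪∅=∅
  n2('ac'): parent n1 fail=0; on 'c' 0 → fail=6;  out {0}∪∅={0}
  n4('bb'): parent n3 fail=0; on 'b' 0 → fail=3;  out ∅∪∅=∅
  n7('cb'): parent n6 fail=0; on 'b' 0 → fail=3;  out {5}∪∅={5}
  n10('bc'): parent n3 fail=0; on 'c' 0 → fail=6;  out {4}∪∅={4}
  n11('ca'): parent n6 fail=0; on 'a' 0 → fail=1;  out {6}∪{2}={2,6}
  n5('bba'): parent n4 fail=3; on 'a' 3→0 → fail=1;  out {1}∪{2}={1,2}
  n8('cbc'): parent n7 fail=3; on 'c' 3 → fail=10;  out ∅∪{4}={4}
  n9('cbca'): parent n8 fail=10; on 'a' 10→6 → fail=11;  out {3}∪{2,6}={2,3,6}

Text stream:
pos 0 'c': at 6
pos 1 'b': at 7  → match P5@[0:1]
pos 2 'c': at 8  → match P4@[1:2]
pos 3 'b': at 7 (fail-walked)  → match P5@[2:3]
pos 4 'c': at 8  → match P4@[3:4]
pos 5 'a': at 9  → match P2@[5:5],P3@[2:5],P6@[4:5]
pos 6 'c': at 2 (fail-walked)  → match P0@[5:6]
pos 7 'b': at 7 (fail-walked)  → match P5@[6:7]
pos 8 'b': at 4 (fail-walked)
pos 9 'c': at 10 (fail-walked)  → match P4@[8:9]
pos 10 'c': at 6 (fail-walked)
pos 11 'b': at 7  → match P5@[10:11]
pos 12 'c': at 8  → match P4@[11:12]
pos 13 'a': at 9  → match P2@[13:13],P3@[10:13],P6@[12:13]
pos 14 'b': at 3 (fail-walked)
pos 15 'b': at 4
pos 16 'a': at 5  → match P1@[14:16],P2@[16:16]
pos 17 'a': at 1 (fail-walked)  → match P2@[17:17]
pos 18 'b': at 3 (fail-walked)
pos 19 'c': at 10  → match P4@[18:19]
pos 20 'c': at 6 (fail-walked)
pos 21 'c': at 6 (fail-walked)
pos 22 'b': at 7  → match P5@[21:22]
pos 23 'a': at 1 (fail-walked)  → match P2@[23:23]
pos 24 'b': at 3 (fail-walked)
pos 25 'b': at 4
pos 26 'a': at 5  → match P1@[24:26],P2@[26:26]
pos 27 'c': at 2 (fail-walked)  → match P0@[26:27]
pos 28 'a': at 11 (fail-walked)  → match P2@[28:28],P6@[27:28]
pos 29 'a': at 1 (fail-walked)  → match P2@[29:29]
pos 30 'b': at 3 (fail-walked)
pos 31 'a': at 1 (fail-walked)  → match P2@[31:31]

Matches: [[1,5],[2,4],[3,5],[4,4],[5,2],[5,3],[5,6],[6,0],[7,5],[9,4],[11,5],[12,4],[13,2],[13,3],[13,6],[16,1],[16,2],[17,2],[19,4],[22,5],[23,2],[26,1],[26,2],[27,0],[28,2],[28,6],[29,2],[31,2]]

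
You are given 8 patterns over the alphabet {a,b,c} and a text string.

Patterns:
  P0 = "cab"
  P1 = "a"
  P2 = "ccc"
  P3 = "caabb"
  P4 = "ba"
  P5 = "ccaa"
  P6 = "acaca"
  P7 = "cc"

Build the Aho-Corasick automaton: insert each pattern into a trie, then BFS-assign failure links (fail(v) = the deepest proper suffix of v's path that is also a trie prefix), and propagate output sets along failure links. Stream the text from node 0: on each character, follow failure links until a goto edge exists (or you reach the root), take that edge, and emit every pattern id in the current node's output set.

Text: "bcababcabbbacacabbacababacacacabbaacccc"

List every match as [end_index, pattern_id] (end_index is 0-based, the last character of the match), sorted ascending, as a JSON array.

Build automaton:
Trie nodes:
  n0 'ε': a→4 b→10 c→1
  n1 'c': a→2 c→5
  n2 'ca': a→7 b→3
  n3 'cab': ·  [P0 ends]
  n4 'a': c→14  [P1 ends]
  n5 'cc': a→12 c→6  [P7 ends]
  n6 'ccc': ·  [P2 ends]
  n7 'caa': b→8
  n8 'caab': b→9
  n9 'caabb': ·  [P3 ends]
  n10 'b': a→11
  n11 'ba': ·  [P4 ends]
  n12 'cca': a→13
  n13 'ccaa': ·  [P5 ends]
  n14 'ac': a→15
  n15 'aca': c→16
  n16 'acac': a→17
  n17 'acaca': ·  [P6 ends]

BFS fail/out derivation:
  fail(1) 'c': from fail(0)=0 chase 'c': 0 ⇒ 0;  out=∅∪out(0)=∅
  fail(4) 'a': from fail(0)=0 chase 'a': 0 ⇒ 0;  out={1}∪out(0)={1}
  fail(10) 'b': from fail(0)=0 chase 'b': 0 ⇒ 0;  out=∅∪out(0)=∅
  fail(2) 'ca': from fail(1)=0 chase 'a': 0 ⇒ 4;  out=∅∪out(4)={1}
  fail(5) 'cc': from fail(1)=0 chase 'c': 0 ⇒ 1;  out={7}∪out(1)={7}
  fail(11) 'ba': from fail(10)=0 chase 'a': 0 ⇒ 4;  out={4}∪out(4)={1,4}
  fail(14) 'ac': from fail(4)=0 chase 'c': 0 ⇒ 1;  out=∅∪out(1)=∅
  fail(3) 'cab': from fail(2)=4 chase 'b': 4→0 ⇒ 10;  out={0}∪out(10)={0}
  fail(6) 'ccc': from fail(5)=1 chase 'c': 1 ⇒ 5;  out={2}∪out(5)={2,7}
  fail(7) 'caa': from fail(2)=4 chase 'a': 4→0 ⇒ 4;  out=∅∪out(4)={1}
  fail(12) 'cca': from fail(5)=1 chase 'a': 1 ⇒ 2;  out=∅∪out(2)={1}
  fail(15) 'aca': from fail(14)=1 chase 'a': 1 ⇒ 2;  out=∅∪out(2)={1}
  fail(8) 'caab': from fail(7)=4 chase 'b': 4→0 ⇒ 10;  out=∅∪out(10)=∅
  fail(13) 'ccaa': from fail(12)=2 chase 'a': 2 ⇒ 7;  out={5}∪out(7)={1,5}
  fail(16) 'acac': from fail(15)=2 chase 'c': 2→4 ⇒ 14;  out=∅∪out(14)=∅
  fail(9) 'caabb': from fail(8)=10 chase 'b': 10→0 ⇒ 10;  out={3}∪out(10)={3}
  fail(17) 'acaca': from fail(16)=14 chase 'a': 14 ⇒ 15;  out={6}∪out(15)={1,6}

Run:
i=0 'b': node 0→10
i=1 'c': node 10→1 (fail-walked)
i=2 'a': node 1→2  emit P1@[2:2]
i=3 'b': node 2→3  emit P0@[1:3]
i=4 'a': node 3→11 (fail-walked)  emit P1@[4:4],P4@[3:4]
i=5 'b': node 11→10 (fail-walked)
i=6 'c': node 10→1 (fail-walked)
i=7 'a': node 1→2  emit P1@[7:7]
i=8 'b': node 2→3  emit P0@[6:8]
i=9 'b': node 3→10 (fail-walked)
i=10 'b': node 10→10 (fail-walked)
i=11 'a': node 10→11  emit P1@[11:11],P4@[10:11]
i=12 'c': node 11→14 (fail-walked)
i=13 'a': node 14→15  emit P1@[13:13]
i=14 'c': node 15→16
i=15 'a': node 16→17  emit P1@[15:15],P6@[11:15]
i=16 'b': node 17→3 (fail-walked)  emit P0@[14:16]
i=17 'b': node 3→10 (fail-walked)
i=18 'a': node 10→11  emit P1@[18:18],P4@[17:18]
i=19 'c': node 11→14 (fail-walked)
i=20 'a': node 14→15  emit P1@[20:20]
i=21 'b': node 15→3 (fail-walked)  emit P0@[19:21]
i=22 'a': node 3→11 (fail-walked)  emit P1@[22:22],P4@[21:22]
i=23 'b': node 11→10 (fail-walked)
i=24 'a': node 10→11  emit P1@[24:24],P4@[23:24]
i=25 'c': node 11→14 (fail-walked)
i=26 'a': node 14→15  emit P1@[26:26]
i=27 'c': node 15→16
i=28 'a': node 16→17  emit P1@[28:28],P6@[24:28]
i=29 'c': node 17→16 (fail-walked)
i=30 'a': node 16→17  emit P1@[30:30],P6@[26:30]
i=31 'b': node 17→3 (fail-walked)  emit P0@[29:31]
i=32 'b': node 3→10 (fail-walked)
i=33 'a': node 10→11  emit P1@[33:33],P4@[32:33]
i=34 'a': node 11→4 (fail-walked)  emit P1@[34:34]
i=35 'c': node 4→14
i=36 'c': node 14→5 (fail-walked)  emit P7@[35:36]
i=37 'c': node 5→6  emit P2@[35:37],P7@[36:37]
i=38 'c': node 6→6 (fail-walked)  emit P2@[36:38],P7@[37:38]

All matches (sorted): [[2,1],[3,0],[4,1],[4,4],[7,1],[8,0],[11,1],[11,4],[13,1],[15,1],[15,6],[16,0],[18,1],[18,4],[20,1],[21,0],[22,1],[22,4],[24,1],[24,4],[26,1],[28,1],[28,6],[30,1],[30,6],[31,0],[33,1],[33,4],[34,1],[36,7],[37,2],[37,7],[38,2],[38,7]]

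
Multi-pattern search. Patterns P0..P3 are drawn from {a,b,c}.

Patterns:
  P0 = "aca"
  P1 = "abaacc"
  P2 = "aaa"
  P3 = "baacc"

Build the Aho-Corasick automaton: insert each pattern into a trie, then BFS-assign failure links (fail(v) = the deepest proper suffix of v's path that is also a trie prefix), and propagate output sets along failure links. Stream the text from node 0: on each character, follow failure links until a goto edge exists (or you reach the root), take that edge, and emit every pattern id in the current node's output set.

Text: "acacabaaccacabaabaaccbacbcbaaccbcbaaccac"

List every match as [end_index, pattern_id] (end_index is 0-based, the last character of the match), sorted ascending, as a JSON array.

Construct AC machine:
Trie (insert patterns):
  0='ε' goto a→1 b→11
  1='a' goto a→9 b→4 c→2
  2='ac' goto a→3
  3='aca' goto ·  [P0 ends]
  4='ab' goto a→5
  5='aba' goto a→6
  6='abaa' goto c→7
  7='abaac' goto c→8
  8='abaacc' goto ·  [P1 ends]
  9='aa' goto a→10
  10='aaa' goto ·  [P2 ends]
  11='b' goto a→12
  12='ba' goto a→13
  13='baa' goto c→14
  14='baac' goto c→15
  15='baacc' goto ·  [P3 ends]

BFS fail/out derivation:
  n1('a'): parent n0 fail=0; on 'a' 0 → fail=0;  out ∅∪∅=∅
  n11('b'): parent n0 fail=0; on 'b' 0 → fail=0;  out ∅∪∅=∅
  n2('ac'): parent n1 fail=0; on 'c' 0 → fail=0;  out ∅∪∅=∅
  n4('ab'): parent n1 fail=0; on 'b' 0 → fail=11;  out ∅∪∅=∅
  n9('aa'): parent n1 fail=0; on 'a' 0 → fail=1;  out ∅∪∅=∅
  n12('ba'): parent n11 fail=0; on 'a' 0 → fail=1;  out ∅∪∅=∅
  n3('aca'): parent n2 fail=0; on 'a' 0 → fail=1;  out {0}∪∅={0}
  n5('aba'): parent n4 fail=11; on 'a' 11 → fail=12;  out ∅∪∅=∅
  n10('aaa'): parent n9 fail=1; on 'a' 1 → fail=9;  out {2}∪∅={2}
  n13('baa'): parent n12 fail=1; on 'a' 1 → fail=9;  out ∅∪∅=∅
  n6('abaa'): parent n5 fail=12; on 'a' 12 → fail=13;  out ∅∪∅=∅
  n14('baac'): parent n13 fail=9; on 'c' 9→1 → fail=2;  out ∅∪∅=∅
  n7('abaac'): parent n6 fail=13; on 'c' 13 → fail=14;  out ∅∪∅=∅
  n15('baacc'): parent n14 fail=2; on 'c' 2→0 → fail=0;  out {3}∪∅={3}
  n8('abaacc'): parent n7 fail=14; on 'c' 14 → fail=15;  out {1}∪{3}={1,3}

Text stream:
i=0 'a': node 0→1
i=1 'c': node 1→2
i=2 'a': node 2→3  emit P0@[0:2]
i=3 'c': node 3→2 (via fail)
i=4 'a': node 2→3  emit P0@[2:4]
i=5 'b': node 3→4 (via fail)
i=6 'a': node 4→5
i=7 'a': node 5→6
i=8 'c': node 6→7
i=9 'c': node 7→8  emit P1@[4:9],P3@[5:9]
i=10 'a': node 8→1 (via fail)
i=11 'c': node 1→2
i=12 'a': node 2→3  emit P0@[10:12]
i=13 'b': node 3→4 (via fail)
i=14 'a': node 4→5
i=15 'a': node 5→6
i=16 'b': node 6→4 (via fail)
i=17 'a': node 4→5
i=18 'a': node 5→6
i=19 'c': node 6→7
i=20 'c': node 7→8  emit P1@[15:20],P3@[16:20]
i=21 'b': node 8→11 (via fail)
i=22 'a': node 11→12
i=23 'c': node 12→2 (via fail)
i=24 'b': node 2→11 (via fail)
i=25 'c': node 11→0 (via fail)
i=26 'b': node 0→11
i=27 'a': node 11→12
i=28 'a': node 12→13
i=29 'c': node 13→14
i=30 'c': node 14→15  emit P3@[26:30]
i=31 'b': node 15→11 (via fail)
i=32 'c': node 11→0 (via fail)
i=33 'b': node 0→11
i=34 'a': node 11→12
i=35 'a': node 12→13
i=36 'c': node 13→14
i=37 'c': node 14→15  emit P3@[33:37]
i=38 'a': node 15→1 (via fail)
i=39 'c': node 1→2

All matches (sorted): [[2,0],[4,0],[9,1],[9,3],[12,0],[20,1],[20,3],[30,3],[37,3]]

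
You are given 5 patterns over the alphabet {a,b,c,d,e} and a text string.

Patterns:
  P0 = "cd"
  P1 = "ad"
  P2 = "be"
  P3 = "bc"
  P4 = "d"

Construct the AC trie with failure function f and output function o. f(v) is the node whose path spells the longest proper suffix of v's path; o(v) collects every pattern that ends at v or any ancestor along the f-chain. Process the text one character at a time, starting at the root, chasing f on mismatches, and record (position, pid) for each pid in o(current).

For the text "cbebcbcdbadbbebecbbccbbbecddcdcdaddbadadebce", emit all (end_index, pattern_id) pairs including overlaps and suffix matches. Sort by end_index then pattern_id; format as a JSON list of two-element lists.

Build:
Trie nodes:
  0='ε' goto a→3 b→5 c→1 d→8
  1='c' goto d→2
  2='cd' goto ·  [P0 ends]
  3='a' goto d→4
  4='ad' goto ·  [P1 ends]
  5='b' goto c→7 e→6
  6='be' goto ·  [P2 ends]
  7='bc' goto ·  [P3 ends]
  8='d' goto ·  [P4 ends]

Failure links (BFS by depth):
  n1('c'): parent n0 fail=0; on 'c' 0 → fail=0;  out ∅∪∅=∅
  n3('a'): parent n0 fail=0; on 'a' 0 → fail=0;  out ∅∪∅=∅
  n5('b'): parent n0 fail=0; on 'b' 0 → fail=0;  out ∅∪∅=∅
  n8('d'): parent n0 fail=0; on 'd' 0 → fail=0;  out {4}∪∅={4}
  n2('cd'): parent n1 fail=0; on 'd' 0 → fail=8;  out {0}∪{4}={0,4}
  n4('ad'): parent n3 fail=0; on 'd' 0 → fail=8;  out {1}∪{4}={1,4}
  n6('be'): parent n5 fail=0; on 'e' 0 → fail=0;  out {2}∪∅={2}
  n7('bc'): parent n5 fail=0; on 'c' 0 → fail=1;  out {3}∪∅={3}

Scan:
i=0 'c': node 0→1
i=1 'b': node 1→5 (via fail)
i=2 'e': node 5→6  emit P2@[1:2]
i=3 'b': node 6→5 (via fail)
i=4 'c': node 5→7  emit P3@[3:4]
i=5 'b': node 7→5 (via fail)
i=6 'c': node 5→7  emit P3@[5:6]
i=7 'd': node 7→2 (via fail)  emit P0@[6:7],P4@[7:7]
i=8 'b': node 2→5 (via fail)
i=9 'a': node 5→3 (via fail)
i=10 'd': node 3→4  emit P1@[9:10],P4@[10:10]
i=11 'b': node 4→5 (via fail)
i=12 'b': node 5→5 (via fail)
i=13 'e': node 5→6  emit P2@[12:13]
i=14 'b': node 6→5 (via fail)
i=15 'e': node 5→6  emit P2@[14:15]
i=16 'c': node 6→1 (via fail)
i=17 'b': node 1→5 (via fail)
i=18 'b': node 5→5 (via fail)
i=19 'c': node 5→7  emit P3@[18:19]
i=20 'c': node 7→1 (via fail)
i=21 'b': node 1→5 (via fail)
i=22 'b': node 5→5 (via fail)
i=23 'b': node 5→5 (via fail)
i=24 'e': node 5→6  emit P2@[23:24]
i=25 'c': node 6→1 (via fail)
i=26 'd': node 1→2  emit P0@[25:26],P4@[26:26]
i=27 'd': node 2→8 (via fail)  emit P4@[27:27]
i=28 'c': node 8→1 (via fail)
i=29 'd': node 1→2  emit P0@[28:29],P4@[29:29]
i=30 'c': node 2→1 (via fail)
i=31 'd': node 1→2  emit P0@[30:31],P4@[31:31]
i=32 'a': node 2→3 (via fail)
i=33 'd': node 3→4  emit P1@[32:33],P4@[33:33]
i=34 'd': node 4→8 (via fail)  emit P4@[34:34]
i=35 'b': node 8→5 (via fail)
i=36 'a': node 5→3 (via fail)
i=37 'd': node 3→4  emit P1@[36:37],P4@[37:37]
i=38 'a': node 4→3 (via fail)
i=39 'd': node 3→4  emit P1@[38:39],P4@[39:39]
i=40 'e': node 4→0 (via fail)
i=41 'b': node 0→5
i=42 'c': node 5→7  emit P3@[41:42]
i=43 'e': node 7→0 (via fail)

Result: [[2,2],[4,3],[6,3],[7,0],[7,4],[10,1],[10,4],[13,2],[15,2],[19,3],[24,2],[26,0],[26,4],[27,4],[29,0],[29,4],[31,0],[31,4],[33,1],[33,4],[34,4],[37,1],[37,4],[39,1],[39,4],[42,3]]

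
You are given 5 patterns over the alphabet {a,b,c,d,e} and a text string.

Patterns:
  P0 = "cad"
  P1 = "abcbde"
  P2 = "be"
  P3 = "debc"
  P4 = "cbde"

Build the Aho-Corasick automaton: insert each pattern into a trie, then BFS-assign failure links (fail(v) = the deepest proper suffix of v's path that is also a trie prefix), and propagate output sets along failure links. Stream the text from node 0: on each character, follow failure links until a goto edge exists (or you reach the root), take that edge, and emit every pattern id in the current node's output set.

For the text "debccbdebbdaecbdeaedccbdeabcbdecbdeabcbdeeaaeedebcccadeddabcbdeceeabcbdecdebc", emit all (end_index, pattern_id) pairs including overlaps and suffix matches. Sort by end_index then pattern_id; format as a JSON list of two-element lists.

Construct AC machine:
Trie (insert patterns):
  n0 'ε': a→4 b→10 c→1 d→12
  n1 'c': a→2 b→16
  n2 'ca': d→3
  n3 'cad': ·  ←P0
  n4 'a': b→5
  n5 'ab': c→6
  n6 'abc': b→7
  n7 'abcb': d→8
  n8 'abcbd': e→9
  n9 'abcbde': ·  ←P1
  n10 'b': e→11
  n11 'be': ·  ←P2
  n12 'd': e→13
  n13 'de': b→14
  n14 'deb': c→15
  n15 'debc': ·  ←P3
  n16 'cb': d→17
  n17 'cbd': e→18
  n18 'cbde': ·  ←P4

BFS fail/out derivation:
  fail(1) 'c': from fail(0)=0 chase 'c': 0 ⇒ 0;  out=∅∪out(0)=∅
  fail(4) 'a': from fail(0)=0 chase 'a': 0 ⇒ 0;  out=∅∪out(0)=∅
  fail(10) 'b': from fail(0)=0 chase 'b': 0 ⇒ 0;  out=∅∪out(0)=∅
  fail(12) 'd': from fail(0)=0 chase 'd': 0 ⇒ 0;  out=∅∪out(0)=∅
  fail(2) 'ca': from fail(1)=0 chase 'a': 0 ⇒ 4;  out=∅∪out(4)=∅
  fail(5) 'ab': from fail(4)=0 chase 'b': 0 ⇒ 10;  out=∅∪out(10)=∅
  fail(11) 'be': from fail(10)=0 chase 'e': 0 ⇒ 0;  out={2}∪out(0)={2}
  fail(13) 'de': from fail(12)=0 chase 'e': 0 ⇒ 0;  out=∅∪out(0)=∅
  fail(16) 'cb': from fail(1)=0 chase 'b': 0 ⇒ 10;  out=∅∪out(10)=∅
  fail(3) 'cad': from fail(2)=4 chase 'd': 4→0 ⇒ 12;  out={0}∪out(12)={0}
  fail(6) 'abc': from fail(5)=10 chase 'c': 10→0 ⇒ 1;  out=∅∪out(1)=∅
  fail(14) 'deb': from fail(13)=0 chase 'b': 0 ⇒ 10;  out=∅∪out(10)=∅
  fail(17) 'cbd': from fail(16)=10 chase 'd': 10→0 ⇒ 12;  out=∅∪out(12)=∅
  fail(7) 'abcb': from fail(6)=1 chase 'b': 1 ⇒ 16;  out=∅∪out(16)=∅
  fail(15) 'debc': from fail(14)=10 chase 'c': 10→0 ⇒ 1;  out={3}∪out(1)={3}
  fail(18) 'cbde': from fail(17)=12 chase 'e': 12 ⇒ 13;  out={4}∪out(13)={4}
  fail(8) 'abcbd': from fail(7)=16 chase 'd': 16 ⇒ 17;  out=∅∪out(17)=∅
  fail(9) 'abcbde': from fail(8)=17 chase 'e': 17 ⇒ 18;  out={1}∪out(18)={1,4}

Run:
i=0 'd': node 0→12
i=1 'e': node 12→13
i=2 'b': node 13→14
i=3 'c': node 14→15  → match P3@[0:3]
i=4 'c': node 15→1 (via fail)
i=5 'b': node 1→16
i=6 'd': node 16→17
i=7 'e': node 17→18  → match P4@[4:7]
i=8 'b': node 18→14 (via fail)
i=9 'b': node 14→10 (via fail)
i=10 'd': node 10→12 (via fail)
i=11 'a': node 12→4 (via fail)
i=12 'e': node 4→0 (via fail)
i=13 'c': node 0→1
i=14 'b': node 1→16
i=15 'd': node 16→17
i=16 'e': node 17→18  → match P4@[13:16]
i=17 'a': node 18→4 (via fail)
i=18 'e': node 4→0 (via fail)
i=19 'd': node 0→12
i=20 'c': node 12→1 (via fail)
i=21 'c': node 1→1 (via fail)
i=22 'b': node 1→16
i=23 'd': node 16→17
i=24 'e': node 17→18  → match P4@[21:24]
i=25 'a': node 18→4 (via fail)
i=26 'b': node 4→5
i=27 'c': node 5→6
i=28 'b': node 6→7
i=29 'd': node 7→8
i=30 'e': node 8→9  → match P1@[25:30],P4@[27:30]
i=31 'c': node 9→1 (via fail)
i=32 'b': node 1→16
i=33 'd': node 16→17
i=34 'e': node 17→18  → match P4@[31:34]
i=35 'a': node 18→4 (via fail)
i=36 'b': node 4→5
i=37 'c': node 5→6
i=38 'b': node 6→7
i=39 'd': node 7→8
i=40 'e': node 8→9  → match P1@[35:40],P4@[37:40]
i=41 'e': node 9→0 (via fail)
i=42 'a': node 0→4
i=43 'a': node 4→4 (via fail)
i=44 'e': node 4→0 (via fail)
i=45 'e': node 0→0
i=46 'd': node 0→12
i=47 'e': node 12→13
i=48 'b': node 13→14
i=49 'c': node 14→15  → match P3@[46:49]
i=50 'c': node 15→1 (via fail)
i=51 'c': node 1→1 (via fail)
i=52 'a': node 1→2
i=53 'd': node 2→3  → match P0@[51:53]
i=54 'e': node 3→13 (via fail)
i=55 'd': node 13→12 (via fail)
i=56 'd': node 12→12 (via fail)
i=57 'a': node 12→4 (via fail)
i=58 'b': node 4→5
i=59 'c': node 5→6
i=60 'b': node 6→7
i=61 'd': node 7→8
i=62 'e': node 8→9  → match P1@[57:62],P4@[59:62]
i=63 'c': node 9→1 (via fail)
i=64 'e': node 1→0 (via fail)
i=65 'e': node 0→0
i=66 'a': node 0→4
i=67 'b': node 4→5
i=68 'c': node 5→6
i=69 'b': node 6→7
i=70 'd': node 7→8
i=71 'e': node 8→9  → match P1@[66:71],P4@[68:71]
i=72 'c': node 9→1 (via fail)
i=73 'd': node 1→12 (via fail)
i=74 'e': node 12→13
i=75 'b': node 13→14
i=76 'c': node 14→15  → match P3@[73:76]

Matches: [[3,3],[7,4],[16,4],[24,4],[30,1],[30,4],[34,4],[40,1],[40,4],[49,3],[53,0],[62,1],[62,4],[71,1],[71,4],[76,3]]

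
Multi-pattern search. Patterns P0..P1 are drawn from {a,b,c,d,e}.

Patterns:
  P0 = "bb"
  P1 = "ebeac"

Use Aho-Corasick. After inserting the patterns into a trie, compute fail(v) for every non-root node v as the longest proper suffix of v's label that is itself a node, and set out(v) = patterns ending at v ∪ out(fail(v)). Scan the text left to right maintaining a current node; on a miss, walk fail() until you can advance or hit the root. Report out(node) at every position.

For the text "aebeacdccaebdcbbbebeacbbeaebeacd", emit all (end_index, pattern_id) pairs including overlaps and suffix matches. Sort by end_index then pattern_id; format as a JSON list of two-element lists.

Construct AC machine:
Trie nodes:
  n0 'ε': b→1 e→3
  n1 'b': b→2
  n2 'bb': ·  [P0 ends]
  n3 'e': b→4
  n4 'eb': e→5
  n5 'ebe': a→6
  n6 'ebea': c→7
  n7 'ebeac': ·  [P1 ends]

BFS fail/out derivation:
  fail(1) 'b': from fail(0)=0 chase 'b': 0 ⇒ 0;  out=∅∪out(0)=∅
  fail(3) 'e': from fail(0)=0 chase 'e': 0 ⇒ 0;  out=∅∪out(0)=∅
  fail(2) 'bb': from fail(1)=0 chase 'b': 0 ⇒ 1;  out={0}∪out(1)={0}
  fail(4) 'eb': from fail(3)=0 chase 'b': 0 ⇒ 1;  out=∅∪out(1)=∅
  fail(5) 'ebe': from fail(4)=1 chase 'e': 1→0 ⇒ 3;  out=∅∪out(3)=∅
  fail(6) 'ebea': from fail(5)=3 chase 'a': 3→0 ⇒ 0;  out=∅∪out(0)=∅
  fail(7) 'ebeac': from fail(6)=0 chase 'c': 0 ⇒ 0;  out={1}∪out(0)={1}

Scan:
[0] read 'a'  n0⇒n0
[1] read 'e'  n0⇒n3
[2] read 'b'  n3⇒n4
[3] read 'e'  n4⇒n5
[4] read 'a'  n5⇒n6
[5] read 'c'  n6⇒n7  emit P1@[1:5]
[6] read 'd'  n7⇒n0 ·f
[7] read 'c'  n0⇒n0
[8] read 'c'  n0⇒n0
[9] read 'a'  n0⇒n0
[10] read 'e'  n0⇒n3
[11] read 'b'  n3⇒n4
[12] read 'd'  n4⇒n0 ·f
[13] read 'c'  n0⇒n0
[14] read 'b'  n0⇒n1
[15] read 'b'  n1⇒n2  emit P0@[14:15]
[16] read 'b'  n2⇒n2 ·f  emit P0@[15:16]
[17] read 'e'  n2⇒n3 ·f
[18] read 'b'  n3⇒n4
[19] read 'e'  n4⇒n5
[20] read 'a'  n5⇒n6
[21] read 'c'  n6⇒n7  emit P1@[17:21]
[22] read 'b'  n7⇒n1 ·f
[23] read 'b'  n1⇒n2  emit P0@[22:23]
[24] read 'e'  n2⇒n3 ·f
[25] read 'a'  n3⇒n0 ·f
[26] read 'e'  n0⇒n3
[27] read 'b'  n3⇒n4
[28] read 'e'  n4⇒n5
[29] read 'a'  n5⇒n6
[30] read 'c'  n6⇒n7  emit P1@[26:30]
[31] read 'd'  n7⇒n0 ·f

Matches: [[5,1],[15,0],[16,0],[21,1],[23,0],[30,1]]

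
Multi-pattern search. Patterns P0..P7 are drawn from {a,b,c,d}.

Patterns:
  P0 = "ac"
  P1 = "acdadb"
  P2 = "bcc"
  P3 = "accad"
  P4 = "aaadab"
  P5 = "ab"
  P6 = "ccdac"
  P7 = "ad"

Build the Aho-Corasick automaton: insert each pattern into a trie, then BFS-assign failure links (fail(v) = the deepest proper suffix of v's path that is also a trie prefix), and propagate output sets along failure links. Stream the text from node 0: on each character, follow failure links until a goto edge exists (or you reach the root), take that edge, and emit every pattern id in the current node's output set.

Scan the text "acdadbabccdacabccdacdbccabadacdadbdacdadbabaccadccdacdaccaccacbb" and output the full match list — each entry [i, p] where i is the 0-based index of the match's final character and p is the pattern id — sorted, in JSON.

Construct AC machine:
Trie nodes:
  n0 'ε': a→1 b→7 c→19
  n1 'a': a→13 b→18 c→2 d→24
  n2 'ac': c→10 d→3  ←P0
  n3 'acd': a→4
  n4 'acda': d→5
  n5 'acdad': b→6
  n6 'acdadb': ·  ←P1
  n7 'b': c→8
  n8 'bc': c→9
  n9 'bcc': ·  ←P2
  n10 'acc': a→11
  n11 'acca': d→12
  n12 'accad': ·  ←P3
  n13 'aa': a→14
  n14 'aaa': d→15
  n15 'aaad': a→16
  n16 'aaada': b→17
  n17 'aaadab': ·  ←P4
  n18 'ab': ·  ←P5
  n19 'c': c→20
  n20 'cc': d→21
  n21 'ccd': a→22
  n22 'ccda': c→23
  n23 'ccdac': ·  ←P6
  n24 'ad': ·  ←P7

BFS fail/out derivation:
  fail(1) 'a': from fail(0)=0 chase 'a': 0 ⇒ 0;  out=∅∪out(0)=∅
  fail(7) 'b': from fail(0)=0 chase 'b': 0 ⇒ 0;  out=∅∪out(0)=∅
  fail(19) 'c': from fail(0)=0 chase 'c': 0 ⇒ 0;  out=∅∪out(0)=∅
  fail(2) 'ac': from fail(1)=0 chase 'c': 0 ⇒ 19;  out={0}∪out(19)={0}
  fail(8) 'bc': from fail(7)=0 chase 'c': 0 ⇒ 19;  out=∅∪out(19)=∅
  fail(13) 'aa': from fail(1)=0 chase 'a': 0 ⇒ 1;  out=∅∪out(1)=∅
  fail(18) 'ab': from fail(1)=0 chase 'b': 0 ⇒ 7;  out={5}∪out(7)={5}
  fail(20) 'cc': from fail(19)=0 chase 'c': 0 ⇒ 19;  out=∅∪out(19)=∅
  fail(24) 'ad': from fail(1)=0 chase 'd': 0 ⇒ 0;  out={7}∪out(0)={7}
  fail(3) 'acd': from fail(2)=19 chase 'd': 19→0 ⇒ 0;  out=∅∪out(0)=∅
  fail(9) 'bcc': from fail(8)=19 chase 'c': 19 ⇒ 20;  out={2}∪out(20)={2}
  fail(10) 'acc': from fail(2)=19 chase 'c': 19 ⇒ 20;  out=∅∪out(20)=∅
  fail(14) 'aaa': from fail(13)=1 chase 'a': 1 ⇒ 13;  out=∅∪out(13)=∅
  fail(21) 'ccd': from fail(20)=19 chase 'd': 19→0 ⇒ 0;  out=∅∪out(0)=∅
  fail(4) 'acda': from fail(3)=0 chase 'a': 0 ⇒ 1;  out=∅∪out(1)=∅
  fail(11) 'acca': from fail(10)=20 chase 'a': 20→19→0 ⇒ 1;  out=∅∪out(1)=∅
  fail(15) 'aaad': from fail(14)=13 chase 'd': 13→1 ⇒ 24;  out=∅∪out(24)={7}
  fail(22) 'ccda': from fail(21)=0 chase 'a': 0 ⇒ 1;  out=∅∪out(1)=∅
  fail(5) 'acdad': from fail(4)=1 chase 'd': 1 ⇒ 24;  out=∅∪out(24)={7}
  fail(12) 'accad': from fail(11)=1 chase 'd': 1 ⇒ 24;  out={3}∪out(24)={3,7}
  fail(16) 'aaada': from fail(15)=24 chase 'a': 24→0 ⇒ 1;  out=∅∪out(1)=∅
  fail(23) 'ccdac': from fail(22)=1 chase 'c': 1 ⇒ 2;  out={6}∪out(2)={0,6}
  fail(6) 'acdadb': from fail(5)=24 chase 'b': 24→0 ⇒ 7;  out={1}∪out(7)={1}
  fail(17) 'aaadab': from fail(16)=1 chase 'b': 1 ⇒ 18;  out={4}∪out(18)={4,5}

Text stream:
[0] read 'a'  n0⇒n1
[1] read 'c'  n1⇒n2  → match P0@[0:1]
[2] read 'd'  n2⇒n3
[3] read 'a'  n3⇒n4
[4] read 'd'  n4⇒n5  → match P7@[3:4]
[5] read 'b'  n5⇒n6  → match P1@[0:5]
[6] read 'a'  n6⇒n1 (via fail)
[7] read 'b'  n1⇒n18  → match P5@[6:7]
[8] read 'c'  n18⇒n8 (via fail)
[9] read 'c'  n8⇒n9  → match P2@[7:9]
[10] read 'd'  n9⇒n21 (via fail)
[11] read 'a'  n21⇒n22
[12] read 'c'  n22⇒n23  → match P0@[11:12],P6@[8:12]
[13] read 'a'  n23⇒n1 (via fail)
[14] read 'b'  n1⇒n18  → match P5@[13:14]
[15] read 'c'  n18⇒n8 (via fail)
[16] read 'c'  n8⇒n9  → match P2@[14:16]
[17] read 'd'  n9⇒n21 (via fail)
[18] read 'a'  n21⇒n22
[19] read 'c'  n22⇒n23  → match P0@[18:19],P6@[15:19]
[20] read 'd'  n23⇒n3 (via fail)
[21] read 'b'  n3⇒n7 (via fail)
[22] read 'c'  n7⇒n8
[23] read 'c'  n8⇒n9  → match P2@[21:23]
[24] read 'a'  n9⇒n1 (via fail)
[25] read 'b'  n1⇒n18  → match P5@[24:25]
[26] read 'a'  n18⇒n1 (via fail)
[27] read 'd'  n1⇒n24  → match P7@[26:27]
[28] read 'a'  n24⇒n1 (via fail)
[29] read 'c'  n1⇒n2  → match P0@[28:29]
[30] read 'd'  n2⇒n3
[31] read 'a'  n3⇒n4
[32] read 'd'  n4⇒n5  → match P7@[31:32]
[33] read 'b'  n5⇒n6  → match P1@[28:33]
[34] read 'd'  n6⇒n0 (via fail)
[35] read 'a'  n0⇒n1
[36] read 'c'  n1⇒n2  → match P0@[35:36]
[37] read 'd'  n2⇒n3
[38] read 'a'  n3⇒n4
[39] read 'd'  n4⇒n5  → match P7@[38:39]
[40] read 'b'  n5⇒n6  → match P1@[35:40]
[41] read 'a'  n6⇒n1 (via fail)
[42] read 'b'  n1⇒n18  → match P5@[41:42]
[43] read 'a'  n18⇒n1 (via fail)
[44] read 'c'  n1⇒n2  → match P0@[43:44]
[45] read 'c'  n2⇒n10
[46] read 'a'  n10⇒n11
[47] read 'd'  n11⇒n12  → match P3@[43:47],P7@[46:47]
[48] read 'c'  n12⇒n19 (via fail)
[49] read 'c'  n19⇒n20
[50] read 'd'  n20⇒n21
[51] read 'a'  n21⇒n22
[52] read 'c'  n22⇒n23  → match P0@[51:52],P6@[48:52]
[53] read 'd'  n23⇒n3 (via fail)
[54] read 'a'  n3⇒n4
[55] read 'c'  n4⇒n2 (via fail)  → match P0@[54:55]
[56] read 'c'  n2⇒n10
[57] read 'a'  n10⇒n11
[58] read 'c'  n11⇒n2 (via fail)  → match P0@[57:58]
[59] read 'c'  n2⇒n10
[60] read 'a'  n10⇒n11
[61] read 'c'  n11⇒n2 (via fail)  → match P0@[60:61]
[62] read 'b'  n2⇒n7 (via fail)
[63] read 'b'  n7⇒n7 (via fail)

Matches: [[1,0],[4,7],[5,1],[7,5],[9,2],[12,0],[12,6],[14,5],[16,2],[19,0],[19,6],[23,2],[25,5],[27,7],[29,0],[32,7],[33,1],[36,0],[39,7],[40,1],[42,5],[44,0],[47,3],[47,7],[52,0],[52,6],[55,0],[58,0],[61,0]]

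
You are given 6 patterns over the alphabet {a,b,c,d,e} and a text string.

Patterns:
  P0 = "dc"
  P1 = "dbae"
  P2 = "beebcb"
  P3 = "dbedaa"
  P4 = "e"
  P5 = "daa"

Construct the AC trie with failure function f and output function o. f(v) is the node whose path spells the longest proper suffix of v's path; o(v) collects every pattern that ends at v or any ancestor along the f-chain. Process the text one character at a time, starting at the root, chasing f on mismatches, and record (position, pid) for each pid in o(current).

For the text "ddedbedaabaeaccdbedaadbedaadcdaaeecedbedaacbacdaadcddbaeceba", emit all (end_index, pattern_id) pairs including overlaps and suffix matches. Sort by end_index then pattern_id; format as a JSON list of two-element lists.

Build:
Trie (insert patterns):
  n0 'ε': b→6 d→1 e→16
  n1 'd': a→17 b→3 c→2
  n2 'dc': ·  [P0 ends]
  n3 'db': a→4 e→12
  n4 'dba': e→5
  n5 'dbae': ·  [P1 ends]
  n6 'b': e→7
  n7 'be': e→8
  n8 'bee': b→9
  n9 'beeb': c→10
  n10 'beebc': b→11
  n11 'beebcb': ·  [P2 ends]
  n12 'dbe': d→13
  n13 'dbed': a→14
  n14 'dbeda': a→15
  n15 'dbedaa': ·  [P3 ends]
  n16 'e': ·  [P4 ends]
  n17 'da': a→18
  n18 'daa': ·  [P5 ends]

BFS fail/out derivation:
  fail(1) 'd': from fail(0)=0 chase 'd': 0 ⇒ 0;  out=∅∪out(0)=∅
  fail(6) 'b': from fail(0)=0 chase 'b': 0 ⇒ 0;  out=∅∪out(0)=∅
  fail(16) 'e': from fail(0)=0 chase 'e': 0 ⇒ 0;  out={4}∪out(0)={4}
  fail(2) 'dc': from fail(1)=0 chase 'c': 0 ⇒ 0;  out={0}∪out(0)={0}
  fail(3) 'db': from fail(1)=0 chase 'b': 0 ⇒ 6;  out=∅∪out(6)=∅
  fail(7) 'be': from fail(6)=0 chase 'e': 0 ⇒ 16;  out=∅∪out(16)={4}
  fail(17) 'da': from fail(1)=0 chase 'a': 0 ⇒ 0;  out=∅∪out(0)=∅
  fail(4) 'dba': from fail(3)=6 chase 'a': 6→0 ⇒ 0;  out=∅∪out(0)=∅
  fail(8) 'bee': from fail(7)=16 chase 'e': 16→0 ⇒ 16;  out=∅∪out(16)={4}
  fail(12) 'dbe': from fail(3)=6 chase 'e': 6 ⇒ 7;  out=∅∪out(7)={4}
  fail(18) 'daa': from fail(17)=0 chase 'a': 0 ⇒ 0;  out={5}∪out(0)={5}
  fail(5) 'dbae': from fail(4)=0 chase 'e': 0 ⇒ 16;  out={1}∪out(16)={1,4}
  fail(9) 'beeb': from fail(8)=16 chase 'b': 16→0 ⇒ 6;  out=∅∪out(6)=∅
  fail(13) 'dbed': from fail(12)=7 chase 'd': 7→16→0 ⇒ 1;  out=∅∪out(1)=∅
  fail(10) 'beebc': from fail(9)=6 chase 'c': 6→0 ⇒ 0;  out=∅∪out(0)=∅
  fail(14) 'dbeda': from fail(13)=1 chase 'a': 1 ⇒ 17;  out=∅∪out(17)=∅
  fail(11) 'beebcb': from fail(10)=0 chase 'b': 0 ⇒ 6;  out={2}∪out(6)={2}
  fail(15) 'dbedaa': from fail(14)=17 chase 'a': 17 ⇒ 18;  out={3}∪out(18)={3,5}

Run:
pos 0 'd': at 1
pos 1 'd': at 1 (fail-walked)
pos 2 'e': at 16 (fail-walked)  emit P4@[2:2]
pos 3 'd': at 1 (fail-walked)
pos 4 'b': at 3
pos 5 'e': at 12  emit P4@[5:5]
pos 6 'd': at 13
pos 7 'a': at 14
pos 8 'a': at 15  emit P3@[3:8],P5@[6:8]
pos 9 'b': at 6 (fail-walked)
pos 10 'a': at 0 (fail-walked)
pos 11 'e': at 16  emit P4@[11:11]
pos 12 'a': at 0 (fail-walked)
pos 13 'c': at 0
pos 14 'c': at 0
pos 15 'd': at 1
pos 16 'b': at 3
pos 17 'e': at 12  emit P4@[17:17]
pos 18 'd': at 13
pos 19 'a': at 14
pos 20 'a': at 15  emit P3@[15:20],P5@[18:20]
pos 21 'd': at 1 (fail-walked)
pos 22 'b': at 3
pos 23 'e': at 12  emit P4@[23:23]
pos 24 'd': at 13
pos 25 'a': at 14
pos 26 'a': at 15  emit P3@[21:26],P5@[24:26]
pos 27 'd': at 1 (fail-walked)
pos 28 'c': at 2  emit P0@[27:28]
pos 29 'd': at 1 (fail-walked)
pos 30 'a': at 17
pos 31 'a': at 18  emit P5@[29:31]
pos 32 'e': at 16 (fail-walked)  emit P4@[32:32]
pos 33 'e': at 16 (fail-walked)  emit P4@[33:33]
pos 34 'c': at 0 (fail-walked)
pos 35 'e': at 16  emit P4@[35:35]
pos 36 'd': at 1 (fail-walked)
pos 37 'b': at 3
pos 38 'e': at 12  emit P4@[38:38]
pos 39 'd': at 13
pos 40 'a': at 14
pos 41 'a': at 15  emit P3@[36:41],P5@[39:41]
pos 42 'c': at 0 (fail-walked)
pos 43 'b': at 6
pos 44 'a': at 0 (fail-walked)
pos 45 'c': at 0
pos 46 'd': at 1
pos 47 'a': at 17
pos 48 'a': at 18  emit P5@[46:48]
pos 49 'd': at 1 (fail-walked)
pos 50 'c': at 2  emit P0@[49:50]
pos 51 'd': at 1 (fail-walked)
pos 52 'd': at 1 (fail-walked)
pos 53 'b': at 3
pos 54 'a': at 4
pos 55 'e': at 5  emit P1@[52:55],P4@[55:55]
pos 56 'c': at 0 (fail-walked)
pos 57 'e': at 16  emit P4@[57:57]
pos 58 'b': at 6 (fail-walked)
pos 59 'a': at 0 (fail-walked)

Matches: [[2,4],[5,4],[8,3],[8,5],[11,4],[17,4],[20,3],[20,5],[23,4],[26,3],[26,5],[28,0],[31,5],[32,4],[33,4],[35,4],[38,4],[41,3],[41,5],[48,5],[50,0],[55,1],[55,4],[57,4]]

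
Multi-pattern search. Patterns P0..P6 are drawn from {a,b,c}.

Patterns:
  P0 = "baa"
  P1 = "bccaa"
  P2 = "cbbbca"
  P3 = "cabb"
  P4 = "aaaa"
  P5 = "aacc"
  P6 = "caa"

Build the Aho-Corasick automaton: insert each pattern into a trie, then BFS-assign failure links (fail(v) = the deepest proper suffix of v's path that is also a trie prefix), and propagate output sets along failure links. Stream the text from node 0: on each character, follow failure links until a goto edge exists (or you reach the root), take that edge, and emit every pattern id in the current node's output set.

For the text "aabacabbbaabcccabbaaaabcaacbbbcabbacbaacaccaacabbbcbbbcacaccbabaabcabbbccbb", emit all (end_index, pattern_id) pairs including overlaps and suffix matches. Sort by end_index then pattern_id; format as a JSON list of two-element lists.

Construct AC machine:
Trie (insert patterns):
  0='ε' goto a→17 b→1 c→8
  1='b' goto a→2 c→4
  2='ba' goto a→3
  3='baa' goto ·  [P0 ends]
  4='bc' goto c→5
  5='bcc' goto a→6
  6='bcca' goto a→7
  7='bccaa' goto ·  [P1 ends]
  8='c' goto a→14 b→9
  9='cb' goto b→10
  10='cbb' goto b→11
  11='cbbb' goto c→12
  12='cbbbc' goto a→13
  13='cbbbca' goto ·  [P2 ends]
  14='ca' goto a→23 b→15
  15='cab' goto b→16
  16='cabb' goto ·  [P3 ends]
  17='a' goto a→18
  18='aa' goto a→19 c→21
  19='aaa' goto a→20
  20='aaaa' goto ·  [P4 ends]
  21='aac' goto c→22
  22='aacc' goto ·  [P5 ends]
  23='caa' goto ·  [P6 ends]

BFS fail/out derivation:
  fail(1) 'b': from fail(0)=0 chase 'b': 0 ⇒ 0;  out=∅∪out(0)=∅
  fail(8) 'c': from fail(0)=0 chase 'c': 0 ⇒ 0;  out=∅∪out(0)=∅
  fail(17) 'a': from fail(0)=0 chase 'a': 0 ⇒ 0;  out=∅∪out(0)=∅
  fail(2) 'ba': from fail(1)=0 chase 'a': 0 ⇒ 17;  out=∅∪out(17)=∅
  fail(4) 'bc': from fail(1)=0 chase 'c': 0 ⇒ 8;  out=∅∪out(8)=∅
  fail(9) 'cb': from fail(8)=0 chase 'b': 0 ⇒ 1;  out=∅∪out(1)=∅
  fail(14) 'ca': from fail(8)=0 chase 'a': 0 ⇒ 17;  out=∅∪out(17)=∅
  fail(18) 'aa': from fail(17)=0 chase 'a': 0 ⇒ 17;  out=∅∪out(17)=∅
  fail(3) 'baa': from fail(2)=17 chase 'a': 17 ⇒ 18;  out={0}∪out(18)={0}
  fail(5) 'bcc': from fail(4)=8 chase 'c': 8→0 ⇒ 8;  out=∅∪out(8)=∅
  fail(10) 'cbb': from fail(9)=1 chase 'b': 1→0 ⇒ 1;  out=∅∪out(1)=∅
  fail(15) 'cab': from fail(14)=17 chase 'b': 17→0 ⇒ 1;  out=∅∪out(1)=∅
  fail(19) 'aaa': from fail(18)=17 chase 'a': 17 ⇒ 18;  out=∅∪out(18)=∅
  fail(21) 'aac': from fail(18)=17 chase 'c': 17→0 ⇒ 8;  out=∅∪out(8)=∅
  fail(23) 'caa': from fail(14)=17 chase 'a': 17 ⇒ 18;  out={6}∪out(18)={6}
  fail(6) 'bcca': from fail(5)=8 chase 'a': 8 ⇒ 14;  out=∅∪out(14)=∅
  fail(11) 'cbbb': from fail(10)=1 chase 'b': 1→0 ⇒ 1;  out=∅∪out(1)=∅
  fail(16) 'cabb': from fail(15)=1 chase 'b': 1→0 ⇒ 1;  out={3}∪out(1)={3}
  fail(20) 'aaaa': from fail(19)=18 chase 'a': 18 ⇒ 19;  out={4}∪out(19)={4}
  fail(22) 'aacc': from fail(21)=8 chase 'c': 8→0 ⇒ 8;  out={5}∪out(8)={5}
  fail(7) 'bccaa': from fail(6)=14 chase 'a': 14 ⇒ 23;  out={1}∪out(23)={1,6}
  fail(12) 'cbbbc': from fail(11)=1 chase 'c': 1 ⇒ 4;  out=∅∪out(4)=∅
  fail(13) 'cbbbca': from fail(12)=4 chase 'a': 4→8 ⇒ 14;  out={2}∪out(14)={2}

Text stream:
i=0 'a': node 0→17
i=1 'a': node 17→18
i=2 'b': node 18→1 (via fail)
i=3 'a': node 1→2
i=4 'c': node 2→8 (via fail)
i=5 'a': node 8→14
i=6 'b': node 14→15
i=7 'b': node 15→16  ** P3@[4:7]
i=8 'b': node 16→1 (via fail)
i=9 'a': node 1→2
i=10 'a': node 2→3  ** P0@[8:10]
i=11 'b': node 3→1 (via fail)
i=12 'c': node 1→4
i=13 'c': node 4→5
i=14 'c': node 5→8 (via fail)
i=15 'a': node 8→14
i=16 'b': node 14→15
i=17 'b': node 15→16  ** P3@[14:17]
i=18 'a': node 16→2 (via fail)
i=19 'a': node 2→3  ** P0@[17:19]
i=20 'a': node 3→19 (via fail)
i=21 'a': node 19→20  ** P4@[18:21]
i=22 'b': node 20→1 (via fail)
i=23 'c': node 1→4
i=24 'a': node 4→14 (via fail)
i=25 'a': node 14→23  ** P6@[23:25]
i=26 'c': node 23→21 (via fail)
i=27 'b': node 21→9 (via fail)
i=28 'b': node 9→10
i=29 'b': node 10→11
i=30 'c': node 11→12
i=31 'a': node 12→13  ** P2@[26:31]
i=32 'b': node 13→15 (via fail)
i=33 'b': node 15→16  ** P3@[30:33]
i=34 'a': node 16→2 (via fail)
i=35 'c': node 2→8 (via fail)
i=36 'b': node 8→9
i=37 'a': node 9→2 (via fail)
i=38 'a': node 2→3  ** P0@[36:38]
i=39 'c': node 3→21 (via fail)
i=40 'a': node 21→14 (via fail)
i=41 'c': node 14→8 (via fail)
i=42 'c': node 8→8 (via fail)
i=43 'a': node 8→14
i=44 'a': node 14→23  ** P6@[42:44]
i=45 'c': node 23→21 (via fail)
i=46 'a': node 21→14 (via fail)
i=47 'b': node 14→15
i=48 'b': node 15→16  ** P3@[45:48]
i=49 'b': node 16→1 (via fail)
i=50 'c': node 1→4
i=51 'b': node 4→9 (via fail)
i=52 'b': node 9→10
i=53 'b': node 10→11
i=54 'c': node 11→12
i=55 'a': node 12→13  ** P2@[50:55]
i=56 'c': node 13→8 (via fail)
i=57 'a': node 8→14
i=58 'c': node 14→8 (via fail)
i=59 'c': node 8→8 (via fail)
i=60 'b': node 8→9
i=61 'a': node 9→2 (via fail)
i=62 'b': node 2→1 (via fail)
i=63 'a': node 1→2
i=64 'a': node 2→3  ** P0@[62:64]
i=65 'b': node 3→1 (via fail)
i=66 'c': node 1→4
i=67 'a': node 4→14 (via fail)
i=68 'b': node 14→15
i=69 'b': node 15→16  ** P3@[66:69]
i=70 'b': node 16→1 (via fail)
i=71 'c': node 1→4
i=72 'c': node 4→5
i=73 'b': node 5→9 (via fail)
i=74 'b': node 9→10

Matches: [[7,3],[10,0],[17,3],[19,0],[21,4],[25,6],[31,2],[33,3],[38,0],[44,6],[48,3],[55,2],[64,0],[69,3]]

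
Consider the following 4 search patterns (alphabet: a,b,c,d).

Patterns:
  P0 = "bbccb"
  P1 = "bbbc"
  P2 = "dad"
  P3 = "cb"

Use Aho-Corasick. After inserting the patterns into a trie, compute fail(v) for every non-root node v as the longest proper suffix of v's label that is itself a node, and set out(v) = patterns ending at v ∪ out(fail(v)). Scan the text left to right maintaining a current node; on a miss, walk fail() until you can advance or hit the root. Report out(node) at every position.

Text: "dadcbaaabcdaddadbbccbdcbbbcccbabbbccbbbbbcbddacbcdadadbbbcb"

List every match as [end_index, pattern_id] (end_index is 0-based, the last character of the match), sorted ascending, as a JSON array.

Build:
Trie (insert patterns):
  0='ε' goto b→1 c→11 d→8
  1='b' goto b→2
  2='bb' goto b→6 c→3
  3='bbc' goto c→4
  4='bbcc' goto b→5
  5='bbccb' goto ·  ←P0
  6='bbb' goto c→7
  7='bbbc' goto ·  ←P1
  8='d' goto a→9
  9='da' goto d→10
  10='dad' goto ·  ←P2
  11='c' goto b→12
  12='cb' goto ·  ←P3

BFS fail/out derivation:
  fail(1) 'b': from fail(0)=0 chase 'b': 0 ⇒ 0;  out=∅∪out(0)=∅
  fail(8) 'd': from fail(0)=0 chase 'd': 0 ⇒ 0;  out=∅∪out(0)=∅
  fail(11) 'c': from fail(0)=0 chase 'c': 0 ⇒ 0;  out=∅∪out(0)=∅
  fail(2) 'bb': from fail(1)=0 chase 'b': 0 ⇒ 1;  out=∅∪out(1)=∅
  fail(9) 'da': from fail(8)=0 chase 'a': 0 ⇒ 0;  out=∅∪out(0)=∅
  fail(12) 'cb': from fail(11)=0 chase 'b': 0 ⇒ 1;  out={3}∪out(1)={3}
  fail(3) 'bbc': from fail(2)=1 chase 'c': 1→0 ⇒ 11;  out=∅∪out(11)=∅
  fail(6) 'bbb': from fail(2)=1 chase 'b': 1 ⇒ 2;  out=∅∪out(2)=∅
  fail(10) 'dad': from fail(9)=0 chase 'd': 0 ⇒ 8;  out={2}∪out(8)={2}
  fail(4) 'bbcc': from fail(3)=11 chase 'c': 11→0 ⇒ 11;  out=∅∪out(11)=∅
  fail(7) 'bbbc': from fail(6)=2 chase 'c': 2 ⇒ 3;  out={1}∪out(3)={1}
  fail(5) 'bbccb': from fail(4)=11 chase 'b': 11 ⇒ 12;  out={0}∪out(12)={0,3}

Run:
i=0 'd': node 0→8
i=1 'a': node 8→9
i=2 'd': node 9→10  emit P2@[0:2]
i=3 'c': node 10→11 ·f
i=4 'b': node 11→12  emit P3@[3:4]
i=5 'a': node 12→0 ·f
i=6 'a': node 0→0
i=7 'a': node 0→0
i=8 'b': node 0→1
i=9 'c': node 1→11 ·f
i=10 'd': node 11→8 ·f
i=11 'a': node 8→9
i=12 'd': node 9→10  emit P2@[10:12]
i=13 'd': node 10→8 ·f
i=14 'a': node 8→9
i=15 'd': node 9→10  emit P2@[13:15]
i=16 'b': node 10→1 ·f
i=17 'b': node 1→2
i=18 'c': node 2→3
i=19 'c': node 3→4
i=20 'b': node 4→5  emit P0@[16:20],P3@[19:20]
i=21 'd': node 5→8 ·f
i=22 'c': node 8→11 ·f
i=23 'b': node 11→12  emit P3@[22:23]
i=24 'b': node 12→2 ·f
i=25 'b': node 2→6
i=26 'c': node 6→7  emit P1@[23:26]
i=27 'c': node 7→4 ·f
i=28 'c': node 4→11 ·f
i=29 'b': node 11→12  emit P3@[28:29]
i=30 'a': node 12→0 ·f
i=31 'b': node 0→1
i=32 'b': node 1→2
i=33 'b': node 2→6
i=34 'c': node 6→7  emit P1@[31:34]
i=35 'c': node 7→4 ·f
i=36 'b': node 4→5  emit P0@[32:36],P3@[35:36]
i=37 'b': node 5→2 ·f
i=38 'b': node 2→6
i=39 'b': node 6→6 ·f
i=40 'b': node 6→6 ·f
i=41 'c': node 6→7  emit P1@[38:41]
i=42 'b': node 7→12 ·f  emit P3@[41:42]
i=43 'd': node 12→8 ·f
i=44 'd': node 8→8 ·f
i=45 'a': node 8→9
i=46 'c': node 9→11 ·f
i=47 'b': node 11→12  emit P3@[46:47]
i=48 'c': node 12→11 ·f
i=49 'd': node 11→8 ·f
i=50 'a': node 8→9
i=51 'd': node 9→10  emit P2@[49:51]
i=52 'a': node 10→9 ·f
i=53 'd': node 9→10  emit P2@[51:53]
i=54 'b': node 10→1 ·f
i=55 'b': node 1→2
i=56 'b': node 2→6
i=57 'c': node 6→7  emit P1@[54:57]
i=58 'b': node 7→12 ·f  emit P3@[57:58]

Matches: [[2,2],[4,3],[12,2],[15,2],[20,0],[20,3],[23,3],[26,1],[29,3],[34,1],[36,0],[36,3],[41,1],[42,3],[47,3],[51,2],[53,2],[57,1],[58,3]]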